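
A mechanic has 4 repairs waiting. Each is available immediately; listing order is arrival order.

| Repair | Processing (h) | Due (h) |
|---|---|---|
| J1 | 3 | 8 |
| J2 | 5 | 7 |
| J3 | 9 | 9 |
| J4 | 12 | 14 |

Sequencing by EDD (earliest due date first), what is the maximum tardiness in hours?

15

EDD (increasing due date): J2 J1 J3 J4.
J2: 0→5, due 7, tardiness 0
J1: 5→8, due 8, tardiness 0
J3: 8→17, due 9, tardiness 8
J4: 17→29, due 14, tardiness 15
Maximum = 15.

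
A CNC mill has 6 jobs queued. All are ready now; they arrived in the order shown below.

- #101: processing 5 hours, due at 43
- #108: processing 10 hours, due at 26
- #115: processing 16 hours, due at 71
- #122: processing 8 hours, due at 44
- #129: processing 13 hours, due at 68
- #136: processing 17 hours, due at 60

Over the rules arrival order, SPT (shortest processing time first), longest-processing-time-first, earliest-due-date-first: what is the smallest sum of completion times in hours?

FIFO (arrival order): #101 #108 #115 #122 #129 #136.
#101: 0→5
#108: 5→15
#115: 15→31
#122: 31→39
#129: 39→52
#136: 52→69
Sum = 5+15+31+39+52+69 = 211.
SPT (increasing processing time): #101 #122 #108 #129 #115 #136.
#101: 0→5
#122: 5→13
#108: 13→23
#129: 23→36
#115: 36→52
#136: 52→69
Sum = 5+13+23+36+52+69 = 198.
LPT (decreasing processing time): #136 #115 #129 #108 #122 #101.
#136: 0→17
#115: 17→33
#129: 33→46
#108: 46→56
#122: 56→64
#101: 64→69
Sum = 17+33+46+56+64+69 = 285.
EDD (increasing due date): #108 #101 #122 #136 #129 #115.
#108: 0→10
#101: 10→15
#122: 15→23
#136: 23→40
#129: 40→53
#115: 53→69
Sum = 10+15+23+40+53+69 = 210.
FIFO 211, SPT 198, LPT 285, EDD 210 → minimum 198.

198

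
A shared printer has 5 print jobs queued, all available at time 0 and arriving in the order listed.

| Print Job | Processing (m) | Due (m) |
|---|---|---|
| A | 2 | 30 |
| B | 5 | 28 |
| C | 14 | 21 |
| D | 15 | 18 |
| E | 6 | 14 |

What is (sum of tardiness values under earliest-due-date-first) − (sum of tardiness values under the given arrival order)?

-5

EDD (increasing due date): E D C B A.
E: 0→6, due 14, tardiness 0
D: 6→21, due 18, tardiness 3
C: 21→35, due 21, tardiness 14
B: 35→40, due 28, tardiness 12
A: 40→42, due 30, tardiness 12
Sum = 0+3+14+12+12 = 41.
FIFO (arrival order): A B C D E.
A: 0→2, due 30, tardiness 0
B: 2→7, due 28, tardiness 0
C: 7→21, due 21, tardiness 0
D: 21→36, due 18, tardiness 18
E: 36→42, due 14, tardiness 28
Sum = 0+0+0+18+28 = 46.
Difference = 41 − 46 = -5.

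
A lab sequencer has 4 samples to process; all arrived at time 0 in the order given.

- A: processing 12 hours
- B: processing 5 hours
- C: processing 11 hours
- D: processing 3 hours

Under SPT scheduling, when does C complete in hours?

SPT (increasing processing time): D B C A.
D: 0→3
B: 3→8
C: 8→19

19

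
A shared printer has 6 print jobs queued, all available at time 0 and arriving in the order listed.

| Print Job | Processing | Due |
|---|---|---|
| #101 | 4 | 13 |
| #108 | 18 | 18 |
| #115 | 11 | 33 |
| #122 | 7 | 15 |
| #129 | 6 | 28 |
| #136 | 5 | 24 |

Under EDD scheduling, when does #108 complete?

29

EDD (increasing due date): #101 #122 #108 #136 #129 #115.
#101: 0→4
#122: 4→11
#108: 11→29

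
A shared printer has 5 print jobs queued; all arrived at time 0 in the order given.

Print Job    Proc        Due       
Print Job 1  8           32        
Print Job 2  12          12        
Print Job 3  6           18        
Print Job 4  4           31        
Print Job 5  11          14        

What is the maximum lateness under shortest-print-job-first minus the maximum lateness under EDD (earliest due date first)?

SPT (increasing processing time): Print Job 4 Print Job 3 Print Job 1 Print Job 5 Print Job 2.
Print Job 4: 0→4, due 31, lateness -27
Print Job 3: 4→10, due 18, lateness -8
Print Job 1: 10→18, due 32, lateness -14
Print Job 5: 18→29, due 14, lateness 15
Print Job 2: 29→41, due 12, lateness 29
Maximum = 29.
EDD (increasing due date): Print Job 2 Print Job 5 Print Job 3 Print Job 4 Print Job 1.
Print Job 2: 0→12, due 12, lateness 0
Print Job 5: 12→23, due 14, lateness 9
Print Job 3: 23→29, due 18, lateness 11
Print Job 4: 29→33, due 31, lateness 2
Print Job 1: 33→41, due 32, lateness 9
Maximum = 11.
Difference = 29 − 11 = 18.

18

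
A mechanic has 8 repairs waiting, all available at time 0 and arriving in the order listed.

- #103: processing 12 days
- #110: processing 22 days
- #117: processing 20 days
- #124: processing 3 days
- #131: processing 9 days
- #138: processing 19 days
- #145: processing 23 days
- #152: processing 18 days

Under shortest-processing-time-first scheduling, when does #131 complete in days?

12

SPT (increasing processing time): #124 #131 #103 #152 #138 #117 #110 #145.
#124: 0→3
#131: 3→12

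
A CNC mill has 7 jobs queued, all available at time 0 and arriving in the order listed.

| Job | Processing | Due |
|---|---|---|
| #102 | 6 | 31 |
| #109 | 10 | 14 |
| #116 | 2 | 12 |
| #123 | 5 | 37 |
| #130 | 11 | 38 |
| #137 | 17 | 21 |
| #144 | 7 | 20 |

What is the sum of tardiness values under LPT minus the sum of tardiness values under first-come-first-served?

LPT (decreasing processing time): #137 #130 #109 #144 #102 #123 #116.
#137: 0→17, due 21, tardiness 0
#130: 17→28, due 38, tardiness 0
#109: 28→38, due 14, tardiness 24
#144: 38→45, due 20, tardiness 25
#102: 45→51, due 31, tardiness 20
#123: 51→56, due 37, tardiness 19
#116: 56→58, due 12, tardiness 46
Sum = 0+0+24+25+20+19+46 = 134.
FIFO (arrival order): #102 #109 #116 #123 #130 #137 #144.
#102: 0→6, due 31, tardiness 0
#109: 6→16, due 14, tardiness 2
#116: 16→18, due 12, tardiness 6
#123: 18→23, due 37, tardiness 0
#130: 23→34, due 38, tardiness 0
#137: 34→51, due 21, tardiness 30
#144: 51→58, due 20, tardiness 38
Sum = 0+2+6+0+0+30+38 = 76.
Difference = 134 − 76 = 58.

58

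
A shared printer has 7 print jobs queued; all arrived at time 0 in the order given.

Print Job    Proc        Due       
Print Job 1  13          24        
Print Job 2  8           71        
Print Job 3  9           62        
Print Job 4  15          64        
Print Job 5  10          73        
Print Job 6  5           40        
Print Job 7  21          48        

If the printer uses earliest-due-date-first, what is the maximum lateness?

8

EDD (increasing due date): Print Job 1 Print Job 6 Print Job 7 Print Job 3 Print Job 4 Print Job 2 Print Job 5.
Print Job 1: 0→13, due 24, lateness -11
Print Job 6: 13→18, due 40, lateness -22
Print Job 7: 18→39, due 48, lateness -9
Print Job 3: 39→48, due 62, lateness -14
Print Job 4: 48→63, due 64, lateness -1
Print Job 2: 63→71, due 71, lateness 0
Print Job 5: 71→81, due 73, lateness 8
Maximum = 8.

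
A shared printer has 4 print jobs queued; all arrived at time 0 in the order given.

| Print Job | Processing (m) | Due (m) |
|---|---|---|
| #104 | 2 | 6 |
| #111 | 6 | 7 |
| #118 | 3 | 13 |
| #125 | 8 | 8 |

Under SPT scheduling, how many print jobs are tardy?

2

SPT (increasing processing time): #104 #118 #111 #125.
#104: 0→2, due 6, tardiness 0
#118: 2→5, due 13, tardiness 0
#111: 5→11, due 7, tardiness 4
#125: 11→19, due 8, tardiness 11
Late print jobs: 2.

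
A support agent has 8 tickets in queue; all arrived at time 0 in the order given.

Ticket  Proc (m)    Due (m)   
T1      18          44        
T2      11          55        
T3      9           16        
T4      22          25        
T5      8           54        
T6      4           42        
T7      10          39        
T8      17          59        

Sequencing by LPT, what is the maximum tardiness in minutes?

71

LPT (decreasing processing time): T4 T1 T8 T2 T7 T3 T5 T6.
T4: 0→22, due 25, tardiness 0
T1: 22→40, due 44, tardiness 0
T8: 40→57, due 59, tardiness 0
T2: 57→68, due 55, tardiness 13
T7: 68→78, due 39, tardiness 39
T3: 78→87, due 16, tardiness 71
T5: 87→95, due 54, tardiness 41
T6: 95→99, due 42, tardiness 57
Maximum = 71.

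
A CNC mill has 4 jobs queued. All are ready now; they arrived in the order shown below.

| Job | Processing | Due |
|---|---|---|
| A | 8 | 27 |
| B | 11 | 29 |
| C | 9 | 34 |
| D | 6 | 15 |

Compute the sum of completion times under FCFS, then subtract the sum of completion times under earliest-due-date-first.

10

FIFO (arrival order): A B C D.
A: 0→8
B: 8→19
C: 19→28
D: 28→34
Sum = 8+19+28+34 = 89.
EDD (increasing due date): D A B C.
D: 0→6
A: 6→14
B: 14→25
C: 25→34
Sum = 6+14+25+34 = 79.
Difference = 89 − 79 = 10.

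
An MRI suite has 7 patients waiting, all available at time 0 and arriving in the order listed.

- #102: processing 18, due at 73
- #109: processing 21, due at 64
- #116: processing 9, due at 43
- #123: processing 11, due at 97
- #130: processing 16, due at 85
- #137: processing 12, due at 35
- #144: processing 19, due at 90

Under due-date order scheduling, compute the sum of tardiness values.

EDD (increasing due date): #137 #116 #109 #102 #130 #144 #123.
#137: 0→12, due 35, tardiness 0
#116: 12→21, due 43, tardiness 0
#109: 21→42, due 64, tardiness 0
#102: 42→60, due 73, tardiness 0
#130: 60→76, due 85, tardiness 0
#144: 76→95, due 90, tardiness 5
#123: 95→106, due 97, tardiness 9
Sum = 0+0+0+0+0+5+9 = 14.

14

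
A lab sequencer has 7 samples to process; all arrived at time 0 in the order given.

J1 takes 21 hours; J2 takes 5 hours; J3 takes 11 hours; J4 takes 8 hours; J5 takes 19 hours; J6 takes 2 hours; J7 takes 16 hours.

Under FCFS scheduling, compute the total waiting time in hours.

FIFO (arrival order): J1 J2 J3 J4 J5 J6 J7.
J1: waits 0, runs 0→21
J2: waits 21, runs 21→26
J3: waits 26, runs 26→37
J4: waits 37, runs 37→45
J5: waits 45, runs 45→64
J6: waits 64, runs 64→66
J7: waits 66, runs 66→82
Sum = 0+21+26+37+45+64+66 = 259.

259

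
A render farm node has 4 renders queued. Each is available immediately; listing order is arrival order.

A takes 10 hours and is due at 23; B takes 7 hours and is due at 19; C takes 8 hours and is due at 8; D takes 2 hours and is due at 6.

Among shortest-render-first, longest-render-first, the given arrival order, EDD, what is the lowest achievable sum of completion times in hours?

55

SPT (increasing processing time): D B C A.
D: 0→2
B: 2→9
C: 9→17
A: 17→27
Sum = 2+9+17+27 = 55.
LPT (decreasing processing time): A C B D.
A: 0→10
C: 10→18
B: 18→25
D: 25→27
Sum = 10+18+25+27 = 80.
FIFO (arrival order): A B C D.
A: 0→10
B: 10→17
C: 17→25
D: 25→27
Sum = 10+17+25+27 = 79.
EDD (increasing due date): D C B A.
D: 0→2
C: 2→10
B: 10→17
A: 17→27
Sum = 2+10+17+27 = 56.
SPT 55, LPT 80, FIFO 79, EDD 56 → minimum 55.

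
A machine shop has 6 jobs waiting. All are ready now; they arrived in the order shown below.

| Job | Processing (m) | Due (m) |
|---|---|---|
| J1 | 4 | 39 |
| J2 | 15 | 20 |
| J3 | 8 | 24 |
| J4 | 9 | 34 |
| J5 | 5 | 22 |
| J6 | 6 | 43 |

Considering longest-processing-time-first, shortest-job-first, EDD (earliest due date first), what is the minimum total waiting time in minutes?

LPT (decreasing processing time): J2 J4 J3 J6 J5 J1.
J2: waits 0, runs 0→15
J4: waits 15, runs 15→24
J3: waits 24, runs 24→32
J6: waits 32, runs 32→38
J5: waits 38, runs 38→43
J1: waits 43, runs 43→47
Sum = 0+15+24+32+38+43 = 152.
SPT (increasing processing time): J1 J5 J6 J3 J4 J2.
J1: waits 0, runs 0→4
J5: waits 4, runs 4→9
J6: waits 9, runs 9→15
J3: waits 15, runs 15→23
J4: waits 23, runs 23→32
J2: waits 32, runs 32→47
Sum = 0+4+9+15+23+32 = 83.
EDD (increasing due date): J2 J5 J3 J4 J1 J6.
J2: waits 0, runs 0→15
J5: waits 15, runs 15→20
J3: waits 20, runs 20→28
J4: waits 28, runs 28→37
J1: waits 37, runs 37→41
J6: waits 41, runs 41→47
Sum = 0+15+20+28+37+41 = 141.
LPT 152, SPT 83, EDD 141 → minimum 83.

83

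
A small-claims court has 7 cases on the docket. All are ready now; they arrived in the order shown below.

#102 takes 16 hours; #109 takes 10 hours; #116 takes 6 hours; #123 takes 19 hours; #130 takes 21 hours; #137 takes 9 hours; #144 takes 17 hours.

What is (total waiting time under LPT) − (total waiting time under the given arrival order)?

LPT (decreasing processing time): #130 #123 #144 #102 #109 #137 #116.
#130: waits 0, runs 0→21
#123: waits 21, runs 21→40
#144: waits 40, runs 40→57
#102: waits 57, runs 57→73
#109: waits 73, runs 73→83
#137: waits 83, runs 83→92
#116: waits 92, runs 92→98
Sum = 0+21+40+57+73+83+92 = 366.
FIFO (arrival order): #102 #109 #116 #123 #130 #137 #144.
#102: waits 0, runs 0→16
#109: waits 16, runs 16→26
#116: waits 26, runs 26→32
#123: waits 32, runs 32→51
#130: waits 51, runs 51→72
#137: waits 72, runs 72→81
#144: waits 81, runs 81→98
Sum = 0+16+26+32+51+72+81 = 278.
Difference = 366 − 278 = 88.

88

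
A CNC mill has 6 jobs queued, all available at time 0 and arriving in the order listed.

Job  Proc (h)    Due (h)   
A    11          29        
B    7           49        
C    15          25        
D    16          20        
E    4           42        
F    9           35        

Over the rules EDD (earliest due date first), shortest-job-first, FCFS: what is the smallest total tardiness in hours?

61

EDD (increasing due date): D C A F E B.
D: 0→16, due 20, tardiness 0
C: 16→31, due 25, tardiness 6
A: 31→42, due 29, tardiness 13
F: 42→51, due 35, tardiness 16
E: 51→55, due 42, tardiness 13
B: 55→62, due 49, tardiness 13
Sum = 0+6+13+16+13+13 = 61.
SPT (increasing processing time): E B F A C D.
E: 0→4, due 42, tardiness 0
B: 4→11, due 49, tardiness 0
F: 11→20, due 35, tardiness 0
A: 20→31, due 29, tardiness 2
C: 31→46, due 25, tardiness 21
D: 46→62, due 20, tardiness 42
Sum = 0+0+0+2+21+42 = 65.
FIFO (arrival order): A B C D E F.
A: 0→11, due 29, tardiness 0
B: 11→18, due 49, tardiness 0
C: 18→33, due 25, tardiness 8
D: 33→49, due 20, tardiness 29
E: 49→53, due 42, tardiness 11
F: 53→62, due 35, tardiness 27
Sum = 0+0+8+29+11+27 = 75.
EDD 61, SPT 65, FIFO 75 → minimum 61.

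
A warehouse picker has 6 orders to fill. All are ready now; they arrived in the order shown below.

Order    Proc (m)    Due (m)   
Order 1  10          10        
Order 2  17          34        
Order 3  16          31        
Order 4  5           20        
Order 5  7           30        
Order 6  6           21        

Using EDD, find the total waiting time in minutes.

118

EDD (increasing due date): Order 1 Order 4 Order 6 Order 5 Order 3 Order 2.
Order 1: waits 0, runs 0→10
Order 4: waits 10, runs 10→15
Order 6: waits 15, runs 15→21
Order 5: waits 21, runs 21→28
Order 3: waits 28, runs 28→44
Order 2: waits 44, runs 44→61
Sum = 0+10+15+21+28+44 = 118.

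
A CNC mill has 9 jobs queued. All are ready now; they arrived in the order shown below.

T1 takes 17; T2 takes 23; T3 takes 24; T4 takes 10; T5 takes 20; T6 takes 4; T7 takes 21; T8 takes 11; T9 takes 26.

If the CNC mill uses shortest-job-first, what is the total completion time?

622

SPT (increasing processing time): T6 T4 T8 T1 T5 T7 T2 T3 T9.
T6: 0→4
T4: 4→14
T8: 14→25
T1: 25→42
T5: 42→62
T7: 62→83
T2: 83→106
T3: 106→130
T9: 130→156
Sum = 4+14+25+42+62+83+106+130+156 = 622.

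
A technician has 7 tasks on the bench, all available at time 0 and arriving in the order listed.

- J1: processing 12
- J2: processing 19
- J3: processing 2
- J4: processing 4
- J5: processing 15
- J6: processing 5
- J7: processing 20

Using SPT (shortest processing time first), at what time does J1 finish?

23

SPT (increasing processing time): J3 J4 J6 J1 J5 J2 J7.
J3: 0→2
J4: 2→6
J6: 6→11
J1: 11→23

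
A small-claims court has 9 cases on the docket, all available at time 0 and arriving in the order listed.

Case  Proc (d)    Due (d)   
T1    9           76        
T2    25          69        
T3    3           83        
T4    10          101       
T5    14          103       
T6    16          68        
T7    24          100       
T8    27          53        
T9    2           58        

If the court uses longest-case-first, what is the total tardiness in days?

208

LPT (decreasing processing time): T8 T2 T7 T6 T5 T4 T1 T3 T9.
T8: 0→27, due 53, tardiness 0
T2: 27→52, due 69, tardiness 0
T7: 52→76, due 100, tardiness 0
T6: 76→92, due 68, tardiness 24
T5: 92→106, due 103, tardiness 3
T4: 106→116, due 101, tardiness 15
T1: 116→125, due 76, tardiness 49
T3: 125→128, due 83, tardiness 45
T9: 128→130, due 58, tardiness 72
Sum = 0+0+0+24+3+15+49+45+72 = 208.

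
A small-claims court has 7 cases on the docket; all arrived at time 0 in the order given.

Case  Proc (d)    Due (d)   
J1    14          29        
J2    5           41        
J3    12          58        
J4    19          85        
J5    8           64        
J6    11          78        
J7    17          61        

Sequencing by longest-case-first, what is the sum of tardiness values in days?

87

LPT (decreasing processing time): J4 J7 J1 J3 J6 J5 J2.
J4: 0→19, due 85, tardiness 0
J7: 19→36, due 61, tardiness 0
J1: 36→50, due 29, tardiness 21
J3: 50→62, due 58, tardiness 4
J6: 62→73, due 78, tardiness 0
J5: 73→81, due 64, tardiness 17
J2: 81→86, due 41, tardiness 45
Sum = 0+0+21+4+0+17+45 = 87.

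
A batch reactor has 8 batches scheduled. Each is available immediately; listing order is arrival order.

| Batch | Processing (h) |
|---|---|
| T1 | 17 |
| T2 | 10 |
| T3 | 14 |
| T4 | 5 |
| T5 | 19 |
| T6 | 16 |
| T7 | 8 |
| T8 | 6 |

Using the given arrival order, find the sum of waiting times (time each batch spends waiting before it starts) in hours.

366

FIFO (arrival order): T1 T2 T3 T4 T5 T6 T7 T8.
T1: waits 0, runs 0→17
T2: waits 17, runs 17→27
T3: waits 27, runs 27→41
T4: waits 41, runs 41→46
T5: waits 46, runs 46→65
T6: waits 65, runs 65→81
T7: waits 81, runs 81→89
T8: waits 89, runs 89→95
Sum = 0+17+27+41+46+65+81+89 = 366.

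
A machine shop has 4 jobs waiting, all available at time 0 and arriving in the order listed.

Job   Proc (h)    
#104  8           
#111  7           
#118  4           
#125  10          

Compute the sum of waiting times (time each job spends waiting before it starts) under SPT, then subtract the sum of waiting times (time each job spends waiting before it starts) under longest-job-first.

-19

SPT (increasing processing time): #118 #111 #104 #125.
#118: waits 0, runs 0→4
#111: waits 4, runs 4→11
#104: waits 11, runs 11→19
#125: waits 19, runs 19→29
Sum = 0+4+11+19 = 34.
LPT (decreasing processing time): #125 #104 #111 #118.
#125: waits 0, runs 0→10
#104: waits 10, runs 10→18
#111: waits 18, runs 18→25
#118: waits 25, runs 25→29
Sum = 0+10+18+25 = 53.
Difference = 34 − 53 = -19.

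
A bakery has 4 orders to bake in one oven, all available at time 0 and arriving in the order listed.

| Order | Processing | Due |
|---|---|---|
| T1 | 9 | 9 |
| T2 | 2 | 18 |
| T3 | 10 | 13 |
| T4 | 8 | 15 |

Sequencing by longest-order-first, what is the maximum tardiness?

12

LPT (decreasing processing time): T3 T1 T4 T2.
T3: 0→10, due 13, tardiness 0
T1: 10→19, due 9, tardiness 10
T4: 19→27, due 15, tardiness 12
T2: 27→29, due 18, tardiness 11
Maximum = 12.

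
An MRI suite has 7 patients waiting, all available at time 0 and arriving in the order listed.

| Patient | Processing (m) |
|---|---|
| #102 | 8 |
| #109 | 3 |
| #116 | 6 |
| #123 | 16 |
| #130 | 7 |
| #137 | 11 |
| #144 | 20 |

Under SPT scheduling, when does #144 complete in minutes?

71

SPT (increasing processing time): #109 #116 #130 #102 #137 #123 #144.
#109: 0→3
#116: 3→9
#130: 9→16
#102: 16→24
#137: 24→35
#123: 35→51
#144: 51→71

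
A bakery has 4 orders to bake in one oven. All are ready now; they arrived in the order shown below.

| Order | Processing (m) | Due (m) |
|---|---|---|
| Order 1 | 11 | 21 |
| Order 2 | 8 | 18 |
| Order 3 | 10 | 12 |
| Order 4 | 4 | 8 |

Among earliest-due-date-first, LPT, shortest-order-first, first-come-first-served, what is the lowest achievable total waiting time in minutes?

38

EDD (increasing due date): Order 4 Order 3 Order 2 Order 1.
Order 4: waits 0, runs 0→4
Order 3: waits 4, runs 4→14
Order 2: waits 14, runs 14→22
Order 1: waits 22, runs 22→33
Sum = 0+4+14+22 = 40.
LPT (decreasing processing time): Order 1 Order 3 Order 2 Order 4.
Order 1: waits 0, runs 0→11
Order 3: waits 11, runs 11→21
Order 2: waits 21, runs 21→29
Order 4: waits 29, runs 29→33
Sum = 0+11+21+29 = 61.
SPT (increasing processing time): Order 4 Order 2 Order 3 Order 1.
Order 4: waits 0, runs 0→4
Order 2: waits 4, runs 4→12
Order 3: waits 12, runs 12→22
Order 1: waits 22, runs 22→33
Sum = 0+4+12+22 = 38.
FIFO (arrival order): Order 1 Order 2 Order 3 Order 4.
Order 1: waits 0, runs 0→11
Order 2: waits 11, runs 11→19
Order 3: waits 19, runs 19→29
Order 4: waits 29, runs 29→33
Sum = 0+11+19+29 = 59.
EDD 40, LPT 61, SPT 38, FIFO 59 → minimum 38.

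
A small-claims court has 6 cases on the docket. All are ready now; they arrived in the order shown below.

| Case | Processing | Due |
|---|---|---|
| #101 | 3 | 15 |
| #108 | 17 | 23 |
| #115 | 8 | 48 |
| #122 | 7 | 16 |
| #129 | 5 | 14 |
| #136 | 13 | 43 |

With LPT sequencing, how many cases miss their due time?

LPT (decreasing processing time): #108 #136 #115 #122 #129 #101.
#108: 0→17, due 23, tardiness 0
#136: 17→30, due 43, tardiness 0
#115: 30→38, due 48, tardiness 0
#122: 38→45, due 16, tardiness 29
#129: 45→50, due 14, tardiness 36
#101: 50→53, due 15, tardiness 38
Late cases: 3.

3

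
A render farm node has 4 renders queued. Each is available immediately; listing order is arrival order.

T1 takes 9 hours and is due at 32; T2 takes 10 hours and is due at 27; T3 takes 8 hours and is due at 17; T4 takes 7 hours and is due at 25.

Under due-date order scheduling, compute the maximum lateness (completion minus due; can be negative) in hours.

EDD (increasing due date): T3 T4 T2 T1.
T3: 0→8, due 17, lateness -9
T4: 8→15, due 25, lateness -10
T2: 15→25, due 27, lateness -2
T1: 25→34, due 32, lateness 2
Maximum = 2.

2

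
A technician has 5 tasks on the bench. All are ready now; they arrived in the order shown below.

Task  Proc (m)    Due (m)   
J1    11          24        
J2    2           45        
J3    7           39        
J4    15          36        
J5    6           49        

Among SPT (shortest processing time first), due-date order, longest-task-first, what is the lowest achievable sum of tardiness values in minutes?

0

SPT (increasing processing time): J2 J5 J3 J1 J4.
J2: 0→2, due 45, tardiness 0
J5: 2→8, due 49, tardiness 0
J3: 8→15, due 39, tardiness 0
J1: 15→26, due 24, tardiness 2
J4: 26→41, due 36, tardiness 5
Sum = 0+0+0+2+5 = 7.
EDD (increasing due date): J1 J4 J3 J2 J5.
J1: 0→11, due 24, tardiness 0
J4: 11→26, due 36, tardiness 0
J3: 26→33, due 39, tardiness 0
J2: 33→35, due 45, tardiness 0
J5: 35→41, due 49, tardiness 0
Sum = 0+0+0+0+0 = 0.
LPT (decreasing processing time): J4 J1 J3 J5 J2.
J4: 0→15, due 36, tardiness 0
J1: 15→26, due 24, tardiness 2
J3: 26→33, due 39, tardiness 0
J5: 33→39, due 49, tardiness 0
J2: 39→41, due 45, tardiness 0
Sum = 0+2+0+0+0 = 2.
SPT 7, EDD 0, LPT 2 → minimum 0.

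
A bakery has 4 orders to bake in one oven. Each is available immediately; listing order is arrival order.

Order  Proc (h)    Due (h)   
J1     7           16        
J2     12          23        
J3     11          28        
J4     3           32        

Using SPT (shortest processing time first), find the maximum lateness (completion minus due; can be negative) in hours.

10

SPT (increasing processing time): J4 J1 J3 J2.
J4: 0→3, due 32, lateness -29
J1: 3→10, due 16, lateness -6
J3: 10→21, due 28, lateness -7
J2: 21→33, due 23, lateness 10
Maximum = 10.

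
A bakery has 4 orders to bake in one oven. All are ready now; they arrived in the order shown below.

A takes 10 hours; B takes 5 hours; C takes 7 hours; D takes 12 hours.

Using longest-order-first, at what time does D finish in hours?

12

LPT (decreasing processing time): D A C B.
D: 0→12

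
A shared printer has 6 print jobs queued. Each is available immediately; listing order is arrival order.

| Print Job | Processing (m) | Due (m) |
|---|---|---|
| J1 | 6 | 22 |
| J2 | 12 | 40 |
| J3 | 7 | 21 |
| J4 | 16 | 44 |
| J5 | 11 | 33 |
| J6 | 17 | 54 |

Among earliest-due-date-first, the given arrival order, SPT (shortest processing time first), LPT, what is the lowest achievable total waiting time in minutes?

131

EDD (increasing due date): J3 J1 J5 J2 J4 J6.
J3: waits 0, runs 0→7
J1: waits 7, runs 7→13
J5: waits 13, runs 13→24
J2: waits 24, runs 24→36
J4: waits 36, runs 36→52
J6: waits 52, runs 52→69
Sum = 0+7+13+24+36+52 = 132.
FIFO (arrival order): J1 J2 J3 J4 J5 J6.
J1: waits 0, runs 0→6
J2: waits 6, runs 6→18
J3: waits 18, runs 18→25
J4: waits 25, runs 25→41
J5: waits 41, runs 41→52
J6: waits 52, runs 52→69
Sum = 0+6+18+25+41+52 = 142.
SPT (increasing processing time): J1 J3 J5 J2 J4 J6.
J1: waits 0, runs 0→6
J3: waits 6, runs 6→13
J5: waits 13, runs 13→24
J2: waits 24, runs 24→36
J4: waits 36, runs 36→52
J6: waits 52, runs 52→69
Sum = 0+6+13+24+36+52 = 131.
LPT (decreasing processing time): J6 J4 J2 J5 J3 J1.
J6: waits 0, runs 0→17
J4: waits 17, runs 17→33
J2: waits 33, runs 33→45
J5: waits 45, runs 45→56
J3: waits 56, runs 56→63
J1: waits 63, runs 63→69
Sum = 0+17+33+45+56+63 = 214.
EDD 132, FIFO 142, SPT 131, LPT 214 → minimum 131.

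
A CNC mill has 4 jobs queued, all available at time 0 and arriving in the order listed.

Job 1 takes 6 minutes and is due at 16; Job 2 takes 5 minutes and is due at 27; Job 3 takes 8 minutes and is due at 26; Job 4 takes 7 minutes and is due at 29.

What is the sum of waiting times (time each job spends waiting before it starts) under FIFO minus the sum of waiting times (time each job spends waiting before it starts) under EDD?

-3

FIFO (arrival order): Job 1 Job 2 Job 3 Job 4.
Job 1: waits 0, runs 0→6
Job 2: waits 6, runs 6→11
Job 3: waits 11, runs 11→19
Job 4: waits 19, runs 19→26
Sum = 0+6+11+19 = 36.
EDD (increasing due date): Job 1 Job 3 Job 2 Job 4.
Job 1: waits 0, runs 0→6
Job 3: waits 6, runs 6→14
Job 2: waits 14, runs 14→19
Job 4: waits 19, runs 19→26
Sum = 0+6+14+19 = 39.
Difference = 36 − 39 = -3.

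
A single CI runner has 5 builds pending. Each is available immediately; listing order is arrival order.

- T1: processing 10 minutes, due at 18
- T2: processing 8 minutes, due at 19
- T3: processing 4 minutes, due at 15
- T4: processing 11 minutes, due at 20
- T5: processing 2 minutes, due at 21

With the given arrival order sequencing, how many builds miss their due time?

FIFO (arrival order): T1 T2 T3 T4 T5.
T1: 0→10, due 18, tardiness 0
T2: 10→18, due 19, tardiness 0
T3: 18→22, due 15, tardiness 7
T4: 22→33, due 20, tardiness 13
T5: 33→35, due 21, tardiness 14
Late builds: 3.

3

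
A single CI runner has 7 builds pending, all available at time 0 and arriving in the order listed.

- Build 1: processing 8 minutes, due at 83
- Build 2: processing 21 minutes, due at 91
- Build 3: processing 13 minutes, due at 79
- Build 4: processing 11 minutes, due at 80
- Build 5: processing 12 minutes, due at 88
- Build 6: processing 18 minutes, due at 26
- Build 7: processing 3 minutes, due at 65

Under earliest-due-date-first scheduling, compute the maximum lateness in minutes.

EDD (increasing due date): Build 6 Build 7 Build 3 Build 4 Build 1 Build 5 Build 2.
Build 6: 0→18, due 26, lateness -8
Build 7: 18→21, due 65, lateness -44
Build 3: 21→34, due 79, lateness -45
Build 4: 34→45, due 80, lateness -35
Build 1: 45→53, due 83, lateness -30
Build 5: 53→65, due 88, lateness -23
Build 2: 65→86, due 91, lateness -5
Maximum = -5.

-5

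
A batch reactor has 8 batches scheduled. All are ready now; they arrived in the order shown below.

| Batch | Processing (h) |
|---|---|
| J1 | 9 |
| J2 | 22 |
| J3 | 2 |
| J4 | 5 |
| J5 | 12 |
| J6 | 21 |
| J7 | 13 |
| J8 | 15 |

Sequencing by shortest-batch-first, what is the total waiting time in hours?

SPT (increasing processing time): J3 J4 J1 J5 J7 J8 J6 J2.
J3: waits 0, runs 0→2
J4: waits 2, runs 2→7
J1: waits 7, runs 7→16
J5: waits 16, runs 16→28
J7: waits 28, runs 28→41
J8: waits 41, runs 41→56
J6: waits 56, runs 56→77
J2: waits 77, runs 77→99
Sum = 0+2+7+16+28+41+56+77 = 227.

227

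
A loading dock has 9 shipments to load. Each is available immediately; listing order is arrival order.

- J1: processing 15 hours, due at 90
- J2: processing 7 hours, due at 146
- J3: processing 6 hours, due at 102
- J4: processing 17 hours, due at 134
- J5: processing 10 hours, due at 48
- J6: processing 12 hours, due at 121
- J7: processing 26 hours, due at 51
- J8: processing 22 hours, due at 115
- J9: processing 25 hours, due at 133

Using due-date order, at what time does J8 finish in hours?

79

EDD (increasing due date): J5 J7 J1 J3 J8 J6 J9 J4 J2.
J5: 0→10
J7: 10→36
J1: 36→51
J3: 51→57
J8: 57→79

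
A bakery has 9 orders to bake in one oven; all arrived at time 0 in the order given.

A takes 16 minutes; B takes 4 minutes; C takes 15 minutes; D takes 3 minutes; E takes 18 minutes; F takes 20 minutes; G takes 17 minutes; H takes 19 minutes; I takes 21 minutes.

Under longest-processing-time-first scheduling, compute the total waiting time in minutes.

662

LPT (decreasing processing time): I F H E G A C B D.
I: waits 0, runs 0→21
F: waits 21, runs 21→41
H: waits 41, runs 41→60
E: waits 60, runs 60→78
G: waits 78, runs 78→95
A: waits 95, runs 95→111
C: waits 111, runs 111→126
B: waits 126, runs 126→130
D: waits 130, runs 130→133
Sum = 0+21+41+60+78+95+111+126+130 = 662.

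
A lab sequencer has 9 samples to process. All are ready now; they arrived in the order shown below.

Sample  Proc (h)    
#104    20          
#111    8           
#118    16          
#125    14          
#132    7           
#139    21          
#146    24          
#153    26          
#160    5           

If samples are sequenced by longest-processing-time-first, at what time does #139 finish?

LPT (decreasing processing time): #153 #146 #139 #104 #118 #125 #111 #132 #160.
#153: 0→26
#146: 26→50
#139: 50→71

71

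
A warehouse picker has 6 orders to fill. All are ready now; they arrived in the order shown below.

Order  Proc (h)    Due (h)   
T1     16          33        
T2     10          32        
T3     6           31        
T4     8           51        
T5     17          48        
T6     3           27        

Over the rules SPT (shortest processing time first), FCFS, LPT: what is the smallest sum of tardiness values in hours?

22

SPT (increasing processing time): T6 T3 T4 T2 T1 T5.
T6: 0→3, due 27, tardiness 0
T3: 3→9, due 31, tardiness 0
T4: 9→17, due 51, tardiness 0
T2: 17→27, due 32, tardiness 0
T1: 27→43, due 33, tardiness 10
T5: 43→60, due 48, tardiness 12
Sum = 0+0+0+0+10+12 = 22.
FIFO (arrival order): T1 T2 T3 T4 T5 T6.
T1: 0→16, due 33, tardiness 0
T2: 16→26, due 32, tardiness 0
T3: 26→32, due 31, tardiness 1
T4: 32→40, due 51, tardiness 0
T5: 40→57, due 48, tardiness 9
T6: 57→60, due 27, tardiness 33
Sum = 0+0+1+0+9+33 = 43.
LPT (decreasing processing time): T5 T1 T2 T4 T3 T6.
T5: 0→17, due 48, tardiness 0
T1: 17→33, due 33, tardiness 0
T2: 33→43, due 32, tardiness 11
T4: 43→51, due 51, tardiness 0
T3: 51→57, due 31, tardiness 26
T6: 57→60, due 27, tardiness 33
Sum = 0+0+11+0+26+33 = 70.
SPT 22, FIFO 43, LPT 70 → minimum 22.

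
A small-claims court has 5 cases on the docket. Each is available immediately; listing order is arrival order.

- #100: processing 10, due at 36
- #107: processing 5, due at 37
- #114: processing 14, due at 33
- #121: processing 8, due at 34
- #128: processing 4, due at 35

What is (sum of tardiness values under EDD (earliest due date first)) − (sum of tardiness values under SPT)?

-4

EDD (increasing due date): #114 #121 #128 #100 #107.
#114: 0→14, due 33, tardiness 0
#121: 14→22, due 34, tardiness 0
#128: 22→26, due 35, tardiness 0
#100: 26→36, due 36, tardiness 0
#107: 36→41, due 37, tardiness 4
Sum = 0+0+0+0+4 = 4.
SPT (increasing processing time): #128 #107 #121 #100 #114.
#128: 0→4, due 35, tardiness 0
#107: 4→9, due 37, tardiness 0
#121: 9→17, due 34, tardiness 0
#100: 17→27, due 36, tardiness 0
#114: 27→41, due 33, tardiness 8
Sum = 0+0+0+0+8 = 8.
Difference = 4 − 8 = -4.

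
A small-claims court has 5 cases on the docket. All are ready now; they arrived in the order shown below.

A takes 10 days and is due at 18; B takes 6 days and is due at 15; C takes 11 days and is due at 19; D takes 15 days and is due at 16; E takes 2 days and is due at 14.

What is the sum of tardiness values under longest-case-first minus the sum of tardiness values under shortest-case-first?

LPT (decreasing processing time): D C A B E.
D: 0→15, due 16, tardiness 0
C: 15→26, due 19, tardiness 7
A: 26→36, due 18, tardiness 18
B: 36→42, due 15, tardiness 27
E: 42→44, due 14, tardiness 30
Sum = 0+7+18+27+30 = 82.
SPT (increasing processing time): E B A C D.
E: 0→2, due 14, tardiness 0
B: 2→8, due 15, tardiness 0
A: 8→18, due 18, tardiness 0
C: 18→29, due 19, tardiness 10
D: 29→44, due 16, tardiness 28
Sum = 0+0+0+10+28 = 38.
Difference = 82 − 38 = 44.

44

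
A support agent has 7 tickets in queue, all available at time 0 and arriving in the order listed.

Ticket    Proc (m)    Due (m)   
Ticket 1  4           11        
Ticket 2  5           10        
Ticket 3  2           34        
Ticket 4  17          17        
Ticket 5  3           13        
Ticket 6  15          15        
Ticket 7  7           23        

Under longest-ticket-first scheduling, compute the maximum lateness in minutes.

38

LPT (decreasing processing time): Ticket 4 Ticket 6 Ticket 7 Ticket 2 Ticket 1 Ticket 5 Ticket 3.
Ticket 4: 0→17, due 17, lateness 0
Ticket 6: 17→32, due 15, lateness 17
Ticket 7: 32→39, due 23, lateness 16
Ticket 2: 39→44, due 10, lateness 34
Ticket 1: 44→48, due 11, lateness 37
Ticket 5: 48→51, due 13, lateness 38
Ticket 3: 51→53, due 34, lateness 19
Maximum = 38.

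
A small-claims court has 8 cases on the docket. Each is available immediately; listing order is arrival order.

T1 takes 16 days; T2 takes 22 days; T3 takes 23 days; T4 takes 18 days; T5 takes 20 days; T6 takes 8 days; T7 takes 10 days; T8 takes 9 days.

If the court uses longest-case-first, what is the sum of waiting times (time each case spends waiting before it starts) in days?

LPT (decreasing processing time): T3 T2 T5 T4 T1 T7 T8 T6.
T3: waits 0, runs 0→23
T2: waits 23, runs 23→45
T5: waits 45, runs 45→65
T4: waits 65, runs 65→83
T1: waits 83, runs 83→99
T7: waits 99, runs 99→109
T8: waits 109, runs 109→118
T6: waits 118, runs 118→126
Sum = 0+23+45+65+83+99+109+118 = 542.

542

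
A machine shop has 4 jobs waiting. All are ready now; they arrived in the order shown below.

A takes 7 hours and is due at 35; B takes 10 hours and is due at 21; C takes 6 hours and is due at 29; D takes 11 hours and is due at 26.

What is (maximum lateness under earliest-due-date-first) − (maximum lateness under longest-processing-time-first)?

-6

EDD (increasing due date): B D C A.
B: 0→10, due 21, lateness -11
D: 10→21, due 26, lateness -5
C: 21→27, due 29, lateness -2
A: 27→34, due 35, lateness -1
Maximum = -1.
LPT (decreasing processing time): D B A C.
D: 0→11, due 26, lateness -15
B: 11→21, due 21, lateness 0
A: 21→28, due 35, lateness -7
C: 28→34, due 29, lateness 5
Maximum = 5.
Difference = -1 − 5 = -6.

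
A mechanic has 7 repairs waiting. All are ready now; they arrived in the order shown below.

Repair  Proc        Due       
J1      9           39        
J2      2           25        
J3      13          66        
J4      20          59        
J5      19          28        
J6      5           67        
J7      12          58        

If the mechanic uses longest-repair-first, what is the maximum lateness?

55

LPT (decreasing processing time): J4 J5 J3 J7 J1 J6 J2.
J4: 0→20, due 59, lateness -39
J5: 20→39, due 28, lateness 11
J3: 39→52, due 66, lateness -14
J7: 52→64, due 58, lateness 6
J1: 64→73, due 39, lateness 34
J6: 73→78, due 67, lateness 11
J2: 78→80, due 25, lateness 55
Maximum = 55.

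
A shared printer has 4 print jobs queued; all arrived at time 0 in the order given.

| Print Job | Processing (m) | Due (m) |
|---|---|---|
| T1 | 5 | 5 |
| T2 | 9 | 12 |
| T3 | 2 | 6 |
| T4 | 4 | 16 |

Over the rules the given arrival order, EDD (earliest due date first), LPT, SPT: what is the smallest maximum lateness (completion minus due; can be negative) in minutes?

4

FIFO (arrival order): T1 T2 T3 T4.
T1: 0→5, due 5, lateness 0
T2: 5→14, due 12, lateness 2
T3: 14→16, due 6, lateness 10
T4: 16→20, due 16, lateness 4
Maximum = 10.
EDD (increasing due date): T1 T3 T2 T4.
T1: 0→5, due 5, lateness 0
T3: 5→7, due 6, lateness 1
T2: 7→16, due 12, lateness 4
T4: 16→20, due 16, lateness 4
Maximum = 4.
LPT (decreasing processing time): T2 T1 T4 T3.
T2: 0→9, due 12, lateness -3
T1: 9→14, due 5, lateness 9
T4: 14→18, due 16, lateness 2
T3: 18→20, due 6, lateness 14
Maximum = 14.
SPT (increasing processing time): T3 T4 T1 T2.
T3: 0→2, due 6, lateness -4
T4: 2→6, due 16, lateness -10
T1: 6→11, due 5, lateness 6
T2: 11→20, due 12, lateness 8
Maximum = 8.
FIFO 10, EDD 4, LPT 14, SPT 8 → minimum 4.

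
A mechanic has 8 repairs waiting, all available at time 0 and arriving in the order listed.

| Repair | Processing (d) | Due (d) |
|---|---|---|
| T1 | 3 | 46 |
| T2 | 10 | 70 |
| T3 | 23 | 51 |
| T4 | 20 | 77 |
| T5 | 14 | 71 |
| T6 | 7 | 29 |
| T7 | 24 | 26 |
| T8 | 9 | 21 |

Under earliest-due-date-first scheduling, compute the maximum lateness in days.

33

EDD (increasing due date): T8 T7 T6 T1 T3 T2 T5 T4.
T8: 0→9, due 21, lateness -12
T7: 9→33, due 26, lateness 7
T6: 33→40, due 29, lateness 11
T1: 40→43, due 46, lateness -3
T3: 43→66, due 51, lateness 15
T2: 66→76, due 70, lateness 6
T5: 76→90, due 71, lateness 19
T4: 90→110, due 77, lateness 33
Maximum = 33.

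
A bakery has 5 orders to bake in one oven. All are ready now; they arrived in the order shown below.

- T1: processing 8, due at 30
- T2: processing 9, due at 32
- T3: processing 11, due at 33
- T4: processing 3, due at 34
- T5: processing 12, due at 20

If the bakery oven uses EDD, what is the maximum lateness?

9

EDD (increasing due date): T5 T1 T2 T3 T4.
T5: 0→12, due 20, lateness -8
T1: 12→20, due 30, lateness -10
T2: 20→29, due 32, lateness -3
T3: 29→40, due 33, lateness 7
T4: 40→43, due 34, lateness 9
Maximum = 9.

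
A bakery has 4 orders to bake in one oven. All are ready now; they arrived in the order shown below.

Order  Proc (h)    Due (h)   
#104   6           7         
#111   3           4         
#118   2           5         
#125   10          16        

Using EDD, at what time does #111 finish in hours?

EDD (increasing due date): #111 #118 #104 #125.
#111: 0→3

3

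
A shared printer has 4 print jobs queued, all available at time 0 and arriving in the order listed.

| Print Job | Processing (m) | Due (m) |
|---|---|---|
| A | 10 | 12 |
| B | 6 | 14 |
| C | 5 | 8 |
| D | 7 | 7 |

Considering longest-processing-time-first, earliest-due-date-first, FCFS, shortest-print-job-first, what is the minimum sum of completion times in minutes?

LPT (decreasing processing time): A D B C.
A: 0→10
D: 10→17
B: 17→23
C: 23→28
Sum = 10+17+23+28 = 78.
EDD (increasing due date): D C A B.
D: 0→7
C: 7→12
A: 12→22
B: 22→28
Sum = 7+12+22+28 = 69.
FIFO (arrival order): A B C D.
A: 0→10
B: 10→16
C: 16→21
D: 21→28
Sum = 10+16+21+28 = 75.
SPT (increasing processing time): C B D A.
C: 0→5
B: 5→11
D: 11→18
A: 18→28
Sum = 5+11+18+28 = 62.
LPT 78, EDD 69, FIFO 75, SPT 62 → minimum 62.

62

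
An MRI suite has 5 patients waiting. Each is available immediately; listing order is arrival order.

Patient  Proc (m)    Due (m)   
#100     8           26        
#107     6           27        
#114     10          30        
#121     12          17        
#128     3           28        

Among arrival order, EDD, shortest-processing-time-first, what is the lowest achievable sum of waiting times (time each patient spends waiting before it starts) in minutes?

56

FIFO (arrival order): #100 #107 #114 #121 #128.
#100: waits 0, runs 0→8
#107: waits 8, runs 8→14
#114: waits 14, runs 14→24
#121: waits 24, runs 24→36
#128: waits 36, runs 36→39
Sum = 0+8+14+24+36 = 82.
EDD (increasing due date): #121 #100 #107 #128 #114.
#121: waits 0, runs 0→12
#100: waits 12, runs 12→20
#107: waits 20, runs 20→26
#128: waits 26, runs 26→29
#114: waits 29, runs 29→39
Sum = 0+12+20+26+29 = 87.
SPT (increasing processing time): #128 #107 #100 #114 #121.
#128: waits 0, runs 0→3
#107: waits 3, runs 3→9
#100: waits 9, runs 9→17
#114: waits 17, runs 17→27
#121: waits 27, runs 27→39
Sum = 0+3+9+17+27 = 56.
FIFO 82, EDD 87, SPT 56 → minimum 56.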